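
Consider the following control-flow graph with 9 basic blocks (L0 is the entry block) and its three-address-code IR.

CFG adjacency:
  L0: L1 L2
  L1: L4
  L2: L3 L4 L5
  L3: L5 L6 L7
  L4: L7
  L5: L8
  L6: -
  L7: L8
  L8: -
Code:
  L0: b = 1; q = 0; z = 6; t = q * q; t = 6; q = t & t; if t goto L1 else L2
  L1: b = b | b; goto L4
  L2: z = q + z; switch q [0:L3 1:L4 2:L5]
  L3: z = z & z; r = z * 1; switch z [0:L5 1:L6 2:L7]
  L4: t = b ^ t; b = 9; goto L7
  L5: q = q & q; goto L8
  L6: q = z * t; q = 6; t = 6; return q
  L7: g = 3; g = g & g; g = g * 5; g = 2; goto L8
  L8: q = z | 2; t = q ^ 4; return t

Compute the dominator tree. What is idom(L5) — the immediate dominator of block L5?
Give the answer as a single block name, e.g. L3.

idom tree: L1←L0 L2←L0 L3←L2 L4←L0 L5←L2 L6←L3 L7←L0 L8←L0
Join-block Dom:
  L4: preds {L1,L2}: {L0,L1} ∩ {L0,L2} = {L0}; idom=L0
  L5: preds {L2,L3}: {L0,L2} ∩ {L0,L2,L3} = {L0,L2}; idom=L2
  L7: preds {L3,L4}: {L0,L2,L3} ∩ {L0,L4} = {L0}; idom=L0
  L8: preds {L5,L7}: {L0,L2,L5} ∩ {L0,L7} = {L0}; idom=L0

idom(L5) = L2

Answer: L2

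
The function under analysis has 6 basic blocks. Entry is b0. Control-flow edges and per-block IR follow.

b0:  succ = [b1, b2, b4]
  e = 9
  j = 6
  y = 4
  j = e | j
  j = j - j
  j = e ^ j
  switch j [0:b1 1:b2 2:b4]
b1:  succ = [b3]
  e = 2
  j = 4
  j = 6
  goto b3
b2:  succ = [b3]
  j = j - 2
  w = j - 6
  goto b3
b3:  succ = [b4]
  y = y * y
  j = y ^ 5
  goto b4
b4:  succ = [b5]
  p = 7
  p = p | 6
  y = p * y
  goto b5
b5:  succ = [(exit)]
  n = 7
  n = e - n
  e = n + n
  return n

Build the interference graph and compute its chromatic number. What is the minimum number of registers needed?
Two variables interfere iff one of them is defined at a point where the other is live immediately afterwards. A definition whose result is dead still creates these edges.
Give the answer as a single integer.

Answer: 3

Working:
Block summaries:
  b0: {e,j,y} / ∅
  b1: {e,j} / ∅
  b2: {j,w} / {j}
  b3: {j,y} / {y}
  b4: {p,y} / {y}
  b5: {e,n} / {e}

Backward fixpoint:
  b0: in=∅ out={e,j,y}
  b1: in={y} out={e,y}
  b2: in={e,j,y} out={e,y}
  b3: in={e,y} out={e,y}
  b4: in={e,y} out={e}
  b5: in={e} out=∅

Interfere edges:
  e↔{j,n,p,w,y}
  j↔{e,y}
  n↔{e}
  p↔{e,y}
  w↔{e,y}
  y↔{e,j,p,w}

Chromatic number:
  lower bound: {e,j,y} mutually conflict ⇒ χ ≥ 3
  assign e→c0 j→c2 n→c1 p→c2 w→c2 y→c1 — no edge inside a register ⇒ χ ≤ 3
  χ = 3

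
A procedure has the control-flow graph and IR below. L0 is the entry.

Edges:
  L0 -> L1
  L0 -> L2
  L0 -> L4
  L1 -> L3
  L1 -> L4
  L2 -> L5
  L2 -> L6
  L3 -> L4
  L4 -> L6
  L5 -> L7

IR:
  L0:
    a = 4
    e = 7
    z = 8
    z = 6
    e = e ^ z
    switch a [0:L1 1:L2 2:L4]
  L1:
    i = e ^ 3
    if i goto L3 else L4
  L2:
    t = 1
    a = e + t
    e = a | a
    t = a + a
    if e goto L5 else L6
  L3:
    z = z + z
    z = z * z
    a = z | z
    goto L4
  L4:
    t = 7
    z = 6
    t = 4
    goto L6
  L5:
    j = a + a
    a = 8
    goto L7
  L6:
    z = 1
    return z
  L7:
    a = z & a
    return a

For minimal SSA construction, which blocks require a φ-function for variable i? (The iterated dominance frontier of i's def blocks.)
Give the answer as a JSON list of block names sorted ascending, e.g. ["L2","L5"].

idom tree: L1←L0 L2←L0 L3←L1 L4←L0 L5←L2 L6←L0 L7←L5
Join-block Dom:
  L4: preds {L0,L1,L3}: {L0} ∩ {L0,L1} ∩ {L0,L1,L3} = {L0}; idom=L0
  L6: preds {L2,L4}: {L0,L2} ∩ {L0,L4} = {L0}; idom=L0

Frontier:
  L4←L0: walk · to L0
  L4←L1: walk L1 to L0
  L4←L3: walk L3→L1 to L0
  L6←L2: walk L2 to L0
  L6←L4: walk L4 to L0
  L0: DF=∅
  L1: DF={L4}
  L2: DF={L6}
  L3: DF={L4}
  L4: DF={L6}
  L5: DF=∅
  L6: DF=∅
  L7: DF=∅

φ for i: defs {L1}
  DF⁺ = {L4,L6}

Answer: ["L4", "L6"]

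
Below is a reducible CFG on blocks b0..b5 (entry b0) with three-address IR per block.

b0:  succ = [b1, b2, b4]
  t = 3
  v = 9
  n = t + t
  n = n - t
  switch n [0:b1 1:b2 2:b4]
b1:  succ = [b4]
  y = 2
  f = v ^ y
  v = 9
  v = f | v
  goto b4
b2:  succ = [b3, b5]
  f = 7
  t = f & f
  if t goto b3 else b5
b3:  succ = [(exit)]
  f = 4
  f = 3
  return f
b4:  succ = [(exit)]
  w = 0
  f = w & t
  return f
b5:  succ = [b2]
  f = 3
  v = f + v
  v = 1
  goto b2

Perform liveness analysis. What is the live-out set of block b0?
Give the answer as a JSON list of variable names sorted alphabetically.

Answer: ["t", "v"]

Analysis:
Block summaries:
  b0: {n,t,v} / ∅
  b1: {f,v,y} / {v}
  b2: {f,t} / ∅
  b3: {f} / ∅
  b4: {f,w} / {t}
  b5: {f,v} / {v}

Liveness:
  live b0: ∅→{t,v}
  live b1: {t,v}→{t}
  live b2: {v}→{v}
  live b3: ∅→∅
  live b4: {t}→∅
  live b5: {v}→{v}

live-out(b0) = ["t", "v"]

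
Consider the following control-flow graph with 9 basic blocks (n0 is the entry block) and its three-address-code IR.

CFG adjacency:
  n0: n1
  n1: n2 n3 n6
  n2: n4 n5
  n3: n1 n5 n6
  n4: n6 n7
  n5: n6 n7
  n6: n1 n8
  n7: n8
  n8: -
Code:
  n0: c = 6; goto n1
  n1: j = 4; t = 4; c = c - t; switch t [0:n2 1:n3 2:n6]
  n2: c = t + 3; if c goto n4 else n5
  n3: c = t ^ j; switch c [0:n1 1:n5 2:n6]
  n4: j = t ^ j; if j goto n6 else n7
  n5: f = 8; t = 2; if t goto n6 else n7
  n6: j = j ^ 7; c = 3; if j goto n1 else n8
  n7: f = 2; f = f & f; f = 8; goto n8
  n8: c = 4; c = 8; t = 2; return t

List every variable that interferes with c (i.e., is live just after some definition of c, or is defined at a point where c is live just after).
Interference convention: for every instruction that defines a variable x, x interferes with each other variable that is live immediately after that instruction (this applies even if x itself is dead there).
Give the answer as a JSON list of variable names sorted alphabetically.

def/use:
  n0: {c} / ∅
  n1: {c,j,t} / {c}
  n2: {c} / {t}
  n3: {c} / {j,t}
  n4: {j} / {j,t}
  n5: {f,t} / ∅
  n6: {c,j} / {j}
  n7: {f} / ∅
  n8: {c,t} / ∅

Backward fixpoint:
  live n0: ∅→{c}
  live n1: {c}→{j,t}
  live n2: {j,t}→{j,t}
  live n3: {j,t}→{c,j}
  live n4: {j,t}→{j}
  live n5: {j}→{j}
  live n6: {j}→{c}
  live n7: ∅→∅
  live n8: ∅→∅

Interference:
  c: {j,t}
  f: {j}
  j: {c,f,t}
  t: {c,j}

N(c) = ["j", "t"]

Answer: ["j", "t"]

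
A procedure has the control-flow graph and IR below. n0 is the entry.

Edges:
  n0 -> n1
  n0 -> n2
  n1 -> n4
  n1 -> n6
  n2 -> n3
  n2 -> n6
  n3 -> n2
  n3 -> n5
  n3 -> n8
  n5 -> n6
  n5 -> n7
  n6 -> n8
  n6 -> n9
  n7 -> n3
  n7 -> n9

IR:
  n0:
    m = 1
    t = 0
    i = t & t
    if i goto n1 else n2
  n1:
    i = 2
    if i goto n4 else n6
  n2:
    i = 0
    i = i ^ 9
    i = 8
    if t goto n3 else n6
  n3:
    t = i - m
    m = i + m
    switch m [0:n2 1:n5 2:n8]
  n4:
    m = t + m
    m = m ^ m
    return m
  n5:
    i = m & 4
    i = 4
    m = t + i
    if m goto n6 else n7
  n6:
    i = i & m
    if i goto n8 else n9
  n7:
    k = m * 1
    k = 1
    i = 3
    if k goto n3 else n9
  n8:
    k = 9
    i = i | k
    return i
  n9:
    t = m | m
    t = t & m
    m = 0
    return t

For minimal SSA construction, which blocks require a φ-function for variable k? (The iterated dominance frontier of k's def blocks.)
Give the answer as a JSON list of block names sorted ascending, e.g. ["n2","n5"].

Answer: ["n2", "n3", "n6", "n8", "n9"]

Derivation:
idom tree: n1←n0 n2←n0 n3←n2 n4←n1 n5←n3 n6←n0 n7←n5 n8←n0 n9←n0
Dom at joins:
  n2: preds {n0,n3}: {n0} ∩ {n0,n2,n3} = {n0}; idom=n0
  n3: preds {n2,n7}: {n0,n2} ∩ {n0,n2,n3,n5,n7} = {n0,n2}; idom=n2
  n6: preds {n1,n2,n5}: {n0,n1} ∩ {n0,n2} ∩ {n0,n2,n3,n5} = {n0}; idom=n0
  n8: preds {n3,n6}: {n0,n2,n3} ∩ {n0,n6} = {n0}; idom=n0
  n9: preds {n6,n7}: {n0,n6} ∩ {n0,n2,n3,n5,n7} = {n0}; idom=n0

DF walk-up:
  join n2 pred n0: · stop@n0
  join n2 pred n3: n3→n2 stop@n0
  join n3 pred n2: · stop@n2
  join n3 pred n7: n7→n5→n3 stop@n2
  join n6 pred n1: n1 stop@n0
  join n6 pred n2: n2 stop@n0
  join n6 pred n5: n5→n3→n2 stop@n0
  join n8 pred n3: n3→n2 stop@n0
  join n8 pred n6: n6 stop@n0
  join n9 pred n6: n6 stop@n0
  join n9 pred n7: n7→n5→n3→n2 stop@n0
  DF(n0)=∅
  DF(n1)={n6}
  DF(n2)={n2,n6,n8,n9}
  DF(n3)={n2,n3,n6,n8,n9}
  DF(n4)=∅
  DF(n5)={n3,n6,n9}
  DF(n6)={n8,n9}
  DF(n7)={n3,n9}
  DF(n8)=∅
  DF(n9)=∅

φ for k: defs {n7,n8}
  DF⁺ = {n2,n3,n6,n8,n9}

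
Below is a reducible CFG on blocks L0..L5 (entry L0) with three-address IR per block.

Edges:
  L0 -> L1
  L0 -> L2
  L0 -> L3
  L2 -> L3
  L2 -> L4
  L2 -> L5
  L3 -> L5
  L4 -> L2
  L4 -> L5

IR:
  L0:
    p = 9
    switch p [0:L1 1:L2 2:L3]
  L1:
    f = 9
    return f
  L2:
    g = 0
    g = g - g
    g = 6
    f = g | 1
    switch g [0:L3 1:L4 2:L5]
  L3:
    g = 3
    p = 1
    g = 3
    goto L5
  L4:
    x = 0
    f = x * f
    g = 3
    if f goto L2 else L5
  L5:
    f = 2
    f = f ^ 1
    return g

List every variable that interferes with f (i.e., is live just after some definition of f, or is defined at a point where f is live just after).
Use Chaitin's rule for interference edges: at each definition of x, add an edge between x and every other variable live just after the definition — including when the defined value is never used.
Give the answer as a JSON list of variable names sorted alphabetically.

Answer: ["g", "x"]

Analysis:
def/use:
  L0 def {p} use ∅
  L1 def {f} use ∅
  L2 def {f,g} use ∅
  L3 def {g,p} use ∅
  L4 def {f,g,x} use {f}
  L5 def {f} use {g}

Liveness:
  L0 li=∅ lo=∅
  L1 li=∅ lo=∅
  L2 li=∅ lo={f,g}
  L3 li=∅ lo={g}
  L4 li={f} lo={g}
  L5 li={g} lo=∅

Interfere edges:
  f: {g,x}
  g: {f}
  p: ∅
  x: {f}

N(f) = ["g", "x"]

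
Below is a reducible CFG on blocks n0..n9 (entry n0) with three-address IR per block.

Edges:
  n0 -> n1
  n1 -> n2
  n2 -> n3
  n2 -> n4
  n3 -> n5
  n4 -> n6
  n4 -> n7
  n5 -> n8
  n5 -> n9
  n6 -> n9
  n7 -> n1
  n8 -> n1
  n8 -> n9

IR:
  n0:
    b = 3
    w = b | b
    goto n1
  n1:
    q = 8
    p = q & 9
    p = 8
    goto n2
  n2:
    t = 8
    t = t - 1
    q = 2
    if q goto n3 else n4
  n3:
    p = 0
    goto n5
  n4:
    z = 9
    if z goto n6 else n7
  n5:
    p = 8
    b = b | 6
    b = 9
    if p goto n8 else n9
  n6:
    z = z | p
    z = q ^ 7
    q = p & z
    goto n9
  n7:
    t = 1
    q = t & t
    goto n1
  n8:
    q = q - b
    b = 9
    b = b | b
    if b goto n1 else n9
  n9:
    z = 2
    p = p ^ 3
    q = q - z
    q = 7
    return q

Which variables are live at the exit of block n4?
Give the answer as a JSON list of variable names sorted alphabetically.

Per-block:
  n0: def={b,w} ue=∅
  n1: def={p,q} ue=∅
  n2: def={q,t} ue=∅
  n3: def={p} ue=∅
  n4: def={z} ue=∅
  n5: def={b,p} ue={b}
  n6: def={q,z} ue={p,q,z}
  n7: def={q,t} ue=∅
  n8: def={b,q} ue={b,q}
  n9: def={p,q,z} ue={p,q}

Live sets:
  n0: in=∅ out={b}
  n1: in={b} out={b,p}
  n2: in={b,p} out={b,p,q}
  n3: in={b,q} out={b,q}
  n4: in={b,p,q} out={b,p,q,z}
  n5: in={b,q} out={b,p,q}
  n6: in={p,q,z} out={p,q}
  n7: in={b} out={b}
  n8: in={b,p,q} out={b,p,q}
  n9: in={p,q} out=∅

live-out(n4) = ["b", "p", "q", "z"]

Answer: ["b", "p", "q", "z"]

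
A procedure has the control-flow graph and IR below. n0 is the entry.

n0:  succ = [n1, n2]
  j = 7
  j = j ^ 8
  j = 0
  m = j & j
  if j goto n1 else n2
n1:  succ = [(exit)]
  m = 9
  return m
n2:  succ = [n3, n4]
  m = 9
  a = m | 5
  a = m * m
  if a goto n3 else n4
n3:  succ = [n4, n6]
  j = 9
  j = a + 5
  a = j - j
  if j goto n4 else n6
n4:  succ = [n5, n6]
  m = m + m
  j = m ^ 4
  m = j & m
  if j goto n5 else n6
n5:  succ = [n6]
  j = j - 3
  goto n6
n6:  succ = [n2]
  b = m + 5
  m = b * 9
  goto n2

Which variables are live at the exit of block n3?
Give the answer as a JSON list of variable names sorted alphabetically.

Answer: ["m"]

Working:
def/use:
  n0 def {j,m} use ∅
  n1 def {m} use ∅
  n2 def {a,m} use ∅
  n3 def {a,j} use {a}
  n4 def {j,m} use {m}
  n5 def {j} use {j}
  n6 def {b,m} use {m}

Backward fixpoint:
  live n0: ∅→∅
  live n1: ∅→∅
  live n2: ∅→{a,m}
  live n3: {a,m}→{m}
  live n4: {m}→{j,m}
  live n5: {j,m}→{m}
  live n6: {m}→∅

live-out(n3) = ["m"]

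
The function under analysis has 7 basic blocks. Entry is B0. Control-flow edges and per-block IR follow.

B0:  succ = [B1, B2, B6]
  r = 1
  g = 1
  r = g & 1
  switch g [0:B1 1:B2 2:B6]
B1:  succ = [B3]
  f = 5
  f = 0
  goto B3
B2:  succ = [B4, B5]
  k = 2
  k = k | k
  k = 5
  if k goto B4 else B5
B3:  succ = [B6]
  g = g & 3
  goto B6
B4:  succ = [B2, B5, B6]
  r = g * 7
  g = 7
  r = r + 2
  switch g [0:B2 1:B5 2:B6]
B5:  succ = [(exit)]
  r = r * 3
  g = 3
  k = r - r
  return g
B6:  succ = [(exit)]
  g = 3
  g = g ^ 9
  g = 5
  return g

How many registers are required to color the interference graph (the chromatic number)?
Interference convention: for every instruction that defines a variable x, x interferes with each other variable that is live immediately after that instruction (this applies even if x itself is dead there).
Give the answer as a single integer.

def/use:
  B0: def={g,r} ue=∅
  B1: def={f} ue=∅
  B2: def={k} ue=∅
  B3: def={g} ue={g}
  B4: def={g,r} ue={g}
  B5: def={g,k,r} ue={r}
  B6: def={g} ue=∅

Backward fixpoint:
  live B0: ∅→{g,r}
  live B1: {g}→{g}
  live B2: {g,r}→{g,r}
  live B3: {g}→∅
  live B4: {g}→{g,r}
  live B5: {r}→∅
  live B6: ∅→∅

Interference:
  f: {g}
  g: {f,k,r}
  k: {g,r}
  r: {g,k}

Registers:
  {g,k,r} pairwise interfere (3-clique) ⇒ χ ≥ 3
  3-colouring: r0={g}  r1={f,k}  r2={r}
  χ = 3

Answer: 3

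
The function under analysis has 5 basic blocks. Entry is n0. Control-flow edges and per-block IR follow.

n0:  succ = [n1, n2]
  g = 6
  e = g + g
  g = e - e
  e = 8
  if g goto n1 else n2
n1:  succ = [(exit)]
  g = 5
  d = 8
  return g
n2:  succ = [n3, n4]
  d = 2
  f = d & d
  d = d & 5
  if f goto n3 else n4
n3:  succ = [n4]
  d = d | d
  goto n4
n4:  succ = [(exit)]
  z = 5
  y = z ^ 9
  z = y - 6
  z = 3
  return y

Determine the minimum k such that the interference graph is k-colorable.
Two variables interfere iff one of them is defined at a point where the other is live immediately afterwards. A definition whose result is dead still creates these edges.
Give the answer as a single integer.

Per-block:
  n0: def={e,g} ue=∅
  n1: def={d,g} ue=∅
  n2: def={d,f} ue=∅
  n3: def={d} ue={d}
  n4: def={y,z} ue=∅

Backward fixpoint:
  n0: in=∅ out=∅
  n1: in=∅ out=∅
  n2: in=∅ out={d}
  n3: in={d} out=∅
  n4: in=∅ out=∅

Interference:
  d↔{f,g}
  e↔{g}
  f↔{d}
  g↔{d,e}
  y↔{z}
  z↔{y}

Registers:
  clique {d,f} ⇒ need ≥ 2
  2-colouring: c0={d,e,y}  c1={f,g,z}
  χ = 2

Answer: 2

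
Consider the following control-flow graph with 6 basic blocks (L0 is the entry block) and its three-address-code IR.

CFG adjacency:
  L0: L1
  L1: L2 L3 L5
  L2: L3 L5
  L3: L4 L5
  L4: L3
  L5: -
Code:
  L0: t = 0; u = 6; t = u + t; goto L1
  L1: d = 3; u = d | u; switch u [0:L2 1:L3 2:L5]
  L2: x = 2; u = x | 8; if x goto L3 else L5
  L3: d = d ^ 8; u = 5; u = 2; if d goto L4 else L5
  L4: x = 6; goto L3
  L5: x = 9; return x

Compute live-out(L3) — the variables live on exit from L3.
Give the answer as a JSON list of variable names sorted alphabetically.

Per-block:
  L0: def={t,u} ue=∅
  L1: def={d,u} ue={u}
  L2: def={u,x} ue=∅
  L3: def={d,u} ue={d}
  L4: def={x} ue=∅
  L5: def={x} ue=∅

Backward fixpoint:
  L0 li=∅ lo={u}
  L1 li={u} lo={d}
  L2 li={d} lo={d}
  L3 li={d} lo={d}
  L4 li={d} lo={d}
  L5 li=∅ lo=∅

live-out(L3) = ["d"]

Answer: ["d"]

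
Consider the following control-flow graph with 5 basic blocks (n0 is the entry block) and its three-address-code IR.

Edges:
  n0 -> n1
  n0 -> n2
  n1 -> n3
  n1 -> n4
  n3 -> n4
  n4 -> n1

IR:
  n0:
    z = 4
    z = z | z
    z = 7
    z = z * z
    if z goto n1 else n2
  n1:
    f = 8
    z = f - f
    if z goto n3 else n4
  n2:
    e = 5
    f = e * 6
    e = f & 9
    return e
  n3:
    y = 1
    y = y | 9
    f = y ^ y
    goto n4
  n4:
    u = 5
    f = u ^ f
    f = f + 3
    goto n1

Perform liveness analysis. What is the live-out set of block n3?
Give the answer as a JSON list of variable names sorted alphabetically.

Answer: ["f"]

Derivation:
Block summaries:
  n0: def={z} ue=∅
  n1: def={f,z} ue=∅
  n2: def={e,f} ue=∅
  n3: def={f,y} ue=∅
  n4: def={f,u} ue={f}

Liveness:
  live n0: ∅→∅
  live n1: ∅→{f}
  live n2: ∅→∅
  live n3: ∅→{f}
  live n4: {f}→∅

live-out(n3) = ["f"]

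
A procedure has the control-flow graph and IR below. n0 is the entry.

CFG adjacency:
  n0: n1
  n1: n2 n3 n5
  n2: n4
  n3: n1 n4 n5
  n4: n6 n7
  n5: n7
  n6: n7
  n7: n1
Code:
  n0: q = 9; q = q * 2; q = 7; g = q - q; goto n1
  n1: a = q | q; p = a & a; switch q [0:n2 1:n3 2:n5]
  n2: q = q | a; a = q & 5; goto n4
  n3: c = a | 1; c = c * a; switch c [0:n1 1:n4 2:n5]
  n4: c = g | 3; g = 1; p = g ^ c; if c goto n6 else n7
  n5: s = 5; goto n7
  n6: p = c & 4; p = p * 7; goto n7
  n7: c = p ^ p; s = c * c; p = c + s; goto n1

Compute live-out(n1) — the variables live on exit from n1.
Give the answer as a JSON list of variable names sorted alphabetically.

def/use:
  n0: def={g,q} ue=∅
  n1: def={a,p} ue={q}
  n2: def={a,q} ue={a,q}
  n3: def={c} ue={a}
  n4: def={c,g,p} ue={g}
  n5: def={s} ue=∅
  n6: def={p} ue={c}
  n7: def={c,p,s} ue={p}

Live sets:
  n0: in=∅ out={g,q}
  n1: in={g,q} out={a,g,p,q}
  n2: in={a,g,q} out={g,q}
  n3: in={a,g,p,q} out={g,p,q}
  n4: in={g,q} out={c,g,p,q}
  n5: in={g,p,q} out={g,p,q}
  n6: in={c,g,q} out={g,p,q}
  n7: in={g,p,q} out={g,q}

live-out(n1) = ["a", "g", "p", "q"]

Answer: ["a", "g", "p", "q"]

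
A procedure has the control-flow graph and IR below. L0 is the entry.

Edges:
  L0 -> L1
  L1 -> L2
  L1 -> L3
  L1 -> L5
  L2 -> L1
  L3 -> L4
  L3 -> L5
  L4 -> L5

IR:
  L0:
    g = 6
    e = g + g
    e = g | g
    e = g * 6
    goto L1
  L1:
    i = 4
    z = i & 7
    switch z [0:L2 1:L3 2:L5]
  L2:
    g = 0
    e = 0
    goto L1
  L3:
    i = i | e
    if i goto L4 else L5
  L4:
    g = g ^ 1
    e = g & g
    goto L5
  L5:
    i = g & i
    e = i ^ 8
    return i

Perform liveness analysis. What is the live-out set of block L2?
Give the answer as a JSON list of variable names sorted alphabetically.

Answer: ["e", "g"]

Derivation:
Per-block:
  L0: def={e,g} ue=∅
  L1: def={i,z} ue=∅
  L2: def={e,g} ue=∅
  L3: def={i} ue={e,i}
  L4: def={e,g} ue={g}
  L5: def={e,i} ue={g,i}

Live sets:
  live L0: ∅→{e,g}
  live L1: {e,g}→{e,g,i}
  live L2: ∅→{e,g}
  live L3: {e,g,i}→{g,i}
  live L4: {g,i}→{g,i}
  live L5: {g,i}→∅

live-out(L2) = ["e", "g"]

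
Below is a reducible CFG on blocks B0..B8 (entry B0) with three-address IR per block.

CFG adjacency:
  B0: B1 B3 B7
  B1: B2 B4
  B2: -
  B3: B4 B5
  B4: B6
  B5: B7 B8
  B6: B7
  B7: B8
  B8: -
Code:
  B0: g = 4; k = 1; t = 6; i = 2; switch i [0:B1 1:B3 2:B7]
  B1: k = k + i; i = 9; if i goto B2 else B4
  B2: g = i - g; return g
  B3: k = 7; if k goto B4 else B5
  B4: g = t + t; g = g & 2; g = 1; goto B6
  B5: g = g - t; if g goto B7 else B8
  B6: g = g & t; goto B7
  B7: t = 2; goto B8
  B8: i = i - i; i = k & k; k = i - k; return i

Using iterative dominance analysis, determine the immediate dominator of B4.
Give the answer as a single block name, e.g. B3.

idom tree: B1←B0 B2←B1 B3←B0 B4←B0 B5←B3 B6←B4 B7←B0 B8←B0
Join-block Dom:
  B4: preds {B1,B3}: {B0,B1} ∩ {B0,B3} = {B0}; idom=B0
  B7: preds {B0,B5,B6}: {B0} ∩ {B0,B3,B5} ∩ {B0,B4,B6} = {B0}; idom=B0
  B8: preds {B5,B7}: {B0,B3,B5} ∩ {B0,B7} = {B0}; idom=B0

idom(B4) = B0

Answer: B0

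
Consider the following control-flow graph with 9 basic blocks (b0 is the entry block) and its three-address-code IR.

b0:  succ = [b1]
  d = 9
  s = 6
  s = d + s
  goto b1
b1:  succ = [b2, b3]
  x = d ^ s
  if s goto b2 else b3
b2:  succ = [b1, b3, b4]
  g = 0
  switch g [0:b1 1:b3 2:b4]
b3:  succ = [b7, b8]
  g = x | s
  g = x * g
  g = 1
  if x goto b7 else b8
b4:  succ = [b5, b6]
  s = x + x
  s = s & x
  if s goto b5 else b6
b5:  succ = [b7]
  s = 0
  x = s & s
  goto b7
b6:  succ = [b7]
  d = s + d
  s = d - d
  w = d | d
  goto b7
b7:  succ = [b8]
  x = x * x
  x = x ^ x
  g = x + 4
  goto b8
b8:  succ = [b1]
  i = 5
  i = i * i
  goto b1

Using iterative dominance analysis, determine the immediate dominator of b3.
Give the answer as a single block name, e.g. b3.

Answer: b1

Working:
idom tree: b1←b0 b2←b1 b3←b1 b4←b2 b5←b4 b6←b4 b7←b1 b8←b1
Dom∩ at merges:
  b1: preds {b0,b2,b8}: {b0} ∩ {b0,b1,b2} ∩ {b0,b1,b8} = {b0}; idom=b0
  b3: preds {b1,b2}: {b0,b1} ∩ {b0,b1,b2} = {b0,b1}; idom=b1
  b7: preds {b3,b5,b6}: {b0,b1,b3} ∩ {b0,b1,b2,b4,b5} ∩ {b0,b1,b2,b4,b6} = {b0,b1}; idom=b1
  b8: preds {b3,b7}: {b0,b1,b3} ∩ {b0,b1,b7} = {b0,b1}; idom=b1

idom(b3) = b1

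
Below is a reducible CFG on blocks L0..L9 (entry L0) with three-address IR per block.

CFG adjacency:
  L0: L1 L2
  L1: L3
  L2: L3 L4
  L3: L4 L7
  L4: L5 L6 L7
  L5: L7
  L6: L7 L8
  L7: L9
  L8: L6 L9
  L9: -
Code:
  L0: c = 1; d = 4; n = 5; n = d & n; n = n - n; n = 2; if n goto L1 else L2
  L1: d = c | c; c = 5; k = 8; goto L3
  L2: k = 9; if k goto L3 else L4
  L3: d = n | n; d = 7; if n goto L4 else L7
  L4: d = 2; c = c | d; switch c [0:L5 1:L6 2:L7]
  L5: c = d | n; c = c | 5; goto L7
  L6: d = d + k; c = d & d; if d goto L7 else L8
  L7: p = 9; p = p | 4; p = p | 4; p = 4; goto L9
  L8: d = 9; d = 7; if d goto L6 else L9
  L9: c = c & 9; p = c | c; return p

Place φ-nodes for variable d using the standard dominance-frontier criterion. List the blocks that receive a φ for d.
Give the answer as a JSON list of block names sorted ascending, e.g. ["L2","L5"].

idom tree: L1←L0 L2←L0 L3←L0 L4←L0 L5←L4 L6←L4 L7←L0 L8←L6 L9←L0
Join-block Dom:
  L3: preds {L1,L2}: {L0,L1} ∩ {L0,L2} = {L0}; idom=L0
  L4: preds {L2,L3}: {L0,L2} ∩ {L0,L3} = {L0}; idom=L0
  L6: preds {L4,L8}: {L0,L4} ∩ {L0,L4,L6,L8} = {L0,L4}; idom=L4
  L7: preds {L3,L4,L5,L6}: {L0,L3} ∩ {L0,L4} ∩ {L0,L4,L5} ∩ {L0,L4,L6} = {L0}; idom=L0
  L9: preds {L7,L8}: {L0,L7} ∩ {L0,L4,L6,L8} = {L0}; idom=L0

DF walk-up:
  join L3 pred L1: L1 stop@L0
  join L3 pred L2: L2 stop@L0
  join L4 pred L2: L2 stop@L0
  join L4 pred L3: L3 stop@L0
  join L6 pred L4: · stop@L4
  join L6 pred L8: L8→L6 stop@L4
  join L7 pred L3: L3 stop@L0
  join L7 pred L4: L4 stop@L0
  join L7 pred L5: L5→L4 stop@L0
  join L7 pred L6: L6→L4 stop@L0
  join L9 pred L7: L7 stop@L0
  join L9 pred L8: L8→L6→L4 stop@L0
  L0 → ∅
  L1 → {L3}
  L2 → {L3,L4}
  L3 → {L4,L7}
  L4 → {L7,L9}
  L5 → {L7}
  L6 → {L6,L7,L9}
  L7 → {L9}
  L8 → {L6,L9}
  L9 → ∅

φ for d: defs {L0,L1,L3,L4,L6,L8}
  DF⁺ = {L3,L4,L6,L7,L9}

Answer: ["L3", "L4", "L6", "L7", "L9"]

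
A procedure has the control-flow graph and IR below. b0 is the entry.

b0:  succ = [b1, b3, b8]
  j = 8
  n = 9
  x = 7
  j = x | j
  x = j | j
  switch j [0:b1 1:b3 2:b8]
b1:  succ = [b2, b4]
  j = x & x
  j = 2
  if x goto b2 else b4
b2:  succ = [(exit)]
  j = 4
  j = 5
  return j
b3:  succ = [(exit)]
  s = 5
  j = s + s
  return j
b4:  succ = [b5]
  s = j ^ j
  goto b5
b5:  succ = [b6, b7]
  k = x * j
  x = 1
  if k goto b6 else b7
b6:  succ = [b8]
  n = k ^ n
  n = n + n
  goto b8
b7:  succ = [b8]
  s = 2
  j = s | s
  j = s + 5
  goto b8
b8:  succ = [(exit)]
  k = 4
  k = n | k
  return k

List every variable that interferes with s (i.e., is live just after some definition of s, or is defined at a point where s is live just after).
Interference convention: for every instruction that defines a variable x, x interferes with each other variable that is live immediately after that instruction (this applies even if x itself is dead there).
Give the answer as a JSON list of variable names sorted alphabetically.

Per-block:
  b0 def {j,n,x} use ∅
  b1 def {j} use {x}
  b2 def {j} use ∅
  b3 def {j,s} use ∅
  b4 def {s} use {j}
  b5 def {k,x} use {j,x}
  b6 def {n} use {k,n}
  b7 def {j,s} use ∅
  b8 def {k} use {n}

Backward fixpoint:
  live b0: ∅→{n,x}
  live b1: {n,x}→{j,n,x}
  live b2: ∅→∅
  live b3: ∅→∅
  live b4: {j,n,x}→{j,n,x}
  live b5: {j,n,x}→{k,n}
  live b6: {k,n}→{n}
  live b7: {n}→{n}
  live b8: {n}→∅

Interference:
  j — {n,s,x}
  k — {n,x}
  n — {j,k,s,x}
  s — {j,n,x}
  x — {j,k,n,s}

N(s) = ["j", "n", "x"]

Answer: ["j", "n", "x"]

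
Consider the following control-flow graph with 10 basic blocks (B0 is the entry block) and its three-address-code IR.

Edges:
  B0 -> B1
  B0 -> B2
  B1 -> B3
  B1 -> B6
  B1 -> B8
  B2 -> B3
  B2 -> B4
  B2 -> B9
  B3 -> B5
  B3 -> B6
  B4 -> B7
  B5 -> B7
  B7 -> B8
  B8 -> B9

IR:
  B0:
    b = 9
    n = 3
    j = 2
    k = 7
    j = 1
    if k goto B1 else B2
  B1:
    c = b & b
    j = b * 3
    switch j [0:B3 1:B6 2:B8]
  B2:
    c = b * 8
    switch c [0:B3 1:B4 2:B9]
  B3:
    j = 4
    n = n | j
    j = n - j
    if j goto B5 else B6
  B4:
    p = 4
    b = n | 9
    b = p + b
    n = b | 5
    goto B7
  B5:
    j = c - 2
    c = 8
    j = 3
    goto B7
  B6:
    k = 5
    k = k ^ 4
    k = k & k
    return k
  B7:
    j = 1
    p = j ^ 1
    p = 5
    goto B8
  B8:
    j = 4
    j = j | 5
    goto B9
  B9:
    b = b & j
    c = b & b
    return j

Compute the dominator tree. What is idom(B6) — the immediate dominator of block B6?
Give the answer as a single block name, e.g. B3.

Answer: B0

Derivation:
idom tree: B1←B0 B2←B0 B3←B0 B4←B2 B5←B3 B6←B0 B7←B0 B8←B0 B9←B0
Join-block Dom:
  B3: preds {B1,B2}: {B0,B1} ∩ {B0,B2} = {B0}; idom=B0
  B6: preds {B1,B3}: {B0,B1} ∩ {B0,B3} = {B0}; idom=B0
  B7: preds {B4,B5}: {B0,B2,B4} ∩ {B0,B3,B5} = {B0}; idom=B0
  B8: preds {B1,B7}: {B0,B1} ∩ {B0,B7} = {B0}; idom=B0
  B9: preds {B2,B8}: {B0,B2} ∩ {B0,B8} = {B0}; idom=B0

idom(B6) = B0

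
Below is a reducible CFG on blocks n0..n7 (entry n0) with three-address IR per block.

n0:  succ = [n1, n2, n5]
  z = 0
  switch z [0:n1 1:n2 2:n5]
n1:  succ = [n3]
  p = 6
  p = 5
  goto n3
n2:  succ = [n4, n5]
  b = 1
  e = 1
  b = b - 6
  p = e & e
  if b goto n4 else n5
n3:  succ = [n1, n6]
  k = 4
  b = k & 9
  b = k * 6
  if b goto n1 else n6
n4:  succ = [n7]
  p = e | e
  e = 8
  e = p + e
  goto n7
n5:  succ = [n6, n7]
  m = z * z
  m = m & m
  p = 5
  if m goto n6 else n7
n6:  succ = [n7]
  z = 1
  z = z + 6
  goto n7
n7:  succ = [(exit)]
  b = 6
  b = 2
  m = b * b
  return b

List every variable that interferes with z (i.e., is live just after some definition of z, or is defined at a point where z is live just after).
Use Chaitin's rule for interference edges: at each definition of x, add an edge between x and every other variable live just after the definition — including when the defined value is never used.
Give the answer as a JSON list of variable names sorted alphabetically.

Answer: ["b", "e", "p"]

Analysis:
def/use:
  n0: {z} / ∅
  n1: {p} / ∅
  n2: {b,e,p} / ∅
  n3: {b,k} / ∅
  n4: {e,p} / {e}
  n5: {m,p} / {z}
  n6: {z} / ∅
  n7: {b,m} / ∅

Backward fixpoint:
  n0 li=∅ lo={z}
  n1 li=∅ lo=∅
  n2 li={z} lo={e,z}
  n3 li=∅ lo=∅
  n4 li={e} lo=∅
  n5 li={z} lo=∅
  n6 li=∅ lo=∅
  n7 li=∅ lo=∅

Conflict graph:
  b: {e,k,m,p,z}
  e: {b,p,z}
  k: {b}
  m: {b,p}
  p: {b,e,m,z}
  z: {b,e,p}

N(z) = ["b", "e", "p"]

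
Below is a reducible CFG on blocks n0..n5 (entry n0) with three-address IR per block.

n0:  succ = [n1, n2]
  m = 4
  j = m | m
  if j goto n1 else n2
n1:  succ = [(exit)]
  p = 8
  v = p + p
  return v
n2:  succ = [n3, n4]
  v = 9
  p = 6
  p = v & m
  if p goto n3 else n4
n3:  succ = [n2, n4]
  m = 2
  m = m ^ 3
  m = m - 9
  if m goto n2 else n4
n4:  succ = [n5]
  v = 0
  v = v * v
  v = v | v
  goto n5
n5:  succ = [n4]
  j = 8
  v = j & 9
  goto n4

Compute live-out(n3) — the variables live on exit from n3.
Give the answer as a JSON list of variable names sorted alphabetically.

Block summaries:
  n0: {j,m} / ∅
  n1: {p,v} / ∅
  n2: {p,v} / {m}
  n3: {m} / ∅
  n4: {v} / ∅
  n5: {j,v} / ∅

Liveness:
  n0: in=∅ out={m}
  n1: in=∅ out=∅
  n2: in={m} out=∅
  n3: in=∅ out={m}
  n4: in=∅ out=∅
  n5: in=∅ out=∅

live-out(n3) = ["m"]

Answer: ["m"]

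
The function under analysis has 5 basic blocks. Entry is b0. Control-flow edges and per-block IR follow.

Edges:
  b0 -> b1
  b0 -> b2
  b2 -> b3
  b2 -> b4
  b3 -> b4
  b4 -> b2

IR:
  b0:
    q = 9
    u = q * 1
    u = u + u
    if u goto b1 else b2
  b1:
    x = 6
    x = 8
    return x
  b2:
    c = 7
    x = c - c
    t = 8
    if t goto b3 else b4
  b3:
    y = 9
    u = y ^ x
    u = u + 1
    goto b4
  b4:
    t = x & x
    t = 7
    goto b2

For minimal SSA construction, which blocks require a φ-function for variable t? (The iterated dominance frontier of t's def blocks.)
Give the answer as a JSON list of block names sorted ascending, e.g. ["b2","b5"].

Answer: ["b2"]

Working:
idom tree: b1←b0 b2←b0 b3←b2 b4←b2
Join-block Dom:
  b2: preds {b0,b4}: {b0} ∩ {b0,b2,b4} = {b0}; idom=b0
  b4: preds {b2,b3}: {b0,b2} ∩ {b0,b2,b3} = {b0,b2}; idom=b2

Frontier:
  b2←b0: walk · to b0
  b2←b4: walk b4→b2 to b0
  b4←b2: walk · to b2
  b4←b3: walk b3 to b2
  b0 → ∅
  b1 → ∅
  b2 → {b2}
  b3 → {b4}
  b4 → {b2}

φ for t: defs {b2,b4}
  DF⁺ = {b2}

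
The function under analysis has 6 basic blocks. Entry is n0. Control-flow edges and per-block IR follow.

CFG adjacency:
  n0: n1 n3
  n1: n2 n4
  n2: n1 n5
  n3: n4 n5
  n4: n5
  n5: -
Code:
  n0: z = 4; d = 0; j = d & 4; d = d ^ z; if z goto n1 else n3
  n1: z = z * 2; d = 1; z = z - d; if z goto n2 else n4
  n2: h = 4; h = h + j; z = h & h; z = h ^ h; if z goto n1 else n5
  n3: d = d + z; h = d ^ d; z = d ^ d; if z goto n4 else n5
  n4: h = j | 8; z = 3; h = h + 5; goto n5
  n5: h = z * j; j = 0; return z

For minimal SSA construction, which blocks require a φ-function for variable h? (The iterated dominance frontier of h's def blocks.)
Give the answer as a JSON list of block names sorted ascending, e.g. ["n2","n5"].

Answer: ["n1", "n4", "n5"]

Derivation:
idom tree: n1←n0 n2←n1 n3←n0 n4←n0 n5←n0
Dom∩ at merges:
  n1: preds {n0,n2}: {n0} ∩ {n0,n1,n2} = {n0}; idom=n0
  n4: preds {n1,n3}: {n0,n1} ∩ {n0,n3} = {n0}; idom=n0
  n5: preds {n2,n3,n4}: {n0,n1,n2} ∩ {n0,n3} ∩ {n0,n4} = {n0}; idom=n0

DF derivation:
  join n1 pred n0: · stop@n0
  join n1 pred n2: n2→n1 stop@n0
  join n4 pred n1: n1 stop@n0
  join n4 pred n3: n3 stop@n0
  join n5 pred n2: n2→n1 stop@n0
  join n5 pred n3: n3 stop@n0
  join n5 pred n4: n4 stop@n0
  n0 → ∅
  n1 → {n1,n4,n5}
  n2 → {n1,n5}
  n3 → {n4,n5}
  n4 → {n5}
  n5 → ∅

φ for h: defs {n2,n3,n4,n5}
  DF⁺ = {n1,n4,n5}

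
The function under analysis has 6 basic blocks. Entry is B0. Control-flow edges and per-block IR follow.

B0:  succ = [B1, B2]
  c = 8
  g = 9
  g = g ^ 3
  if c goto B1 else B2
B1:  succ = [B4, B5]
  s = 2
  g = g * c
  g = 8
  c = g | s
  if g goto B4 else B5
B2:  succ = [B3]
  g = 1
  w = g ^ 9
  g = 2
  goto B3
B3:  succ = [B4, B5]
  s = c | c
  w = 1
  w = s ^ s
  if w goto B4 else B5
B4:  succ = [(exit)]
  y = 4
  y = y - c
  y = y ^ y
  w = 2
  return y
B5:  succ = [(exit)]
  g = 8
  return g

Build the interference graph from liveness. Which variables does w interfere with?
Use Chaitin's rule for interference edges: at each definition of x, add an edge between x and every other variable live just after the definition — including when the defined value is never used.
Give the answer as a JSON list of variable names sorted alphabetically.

Block summaries:
  B0: {c,g} / ∅
  B1: {c,g,s} / {c,g}
  B2: {g,w} / ∅
  B3: {s,w} / {c}
  B4: {w,y} / {c}
  B5: {g} / ∅

Live sets:
  B0: in=∅ out={c,g}
  B1: in={c,g} out={c}
  B2: in={c} out={c}
  B3: in={c} out={c}
  B4: in={c} out=∅
  B5: in=∅ out=∅

Conflict graph:
  c: {g,s,w,y}
  g: {c,s}
  s: {c,g,w}
  w: {c,s,y}
  y: {c,w}

N(w) = ["c", "s", "y"]

Answer: ["c", "s", "y"]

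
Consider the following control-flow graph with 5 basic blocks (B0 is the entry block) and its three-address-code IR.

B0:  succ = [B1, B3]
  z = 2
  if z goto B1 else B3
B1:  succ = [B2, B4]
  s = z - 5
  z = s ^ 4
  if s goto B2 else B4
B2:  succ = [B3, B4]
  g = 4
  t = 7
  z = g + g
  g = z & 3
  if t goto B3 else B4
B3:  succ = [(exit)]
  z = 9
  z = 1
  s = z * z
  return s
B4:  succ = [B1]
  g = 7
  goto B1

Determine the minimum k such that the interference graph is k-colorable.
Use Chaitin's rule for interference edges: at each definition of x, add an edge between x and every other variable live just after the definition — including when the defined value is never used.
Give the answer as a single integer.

Answer: 3

Analysis:
Block summaries:
  B0: {z} / ∅
  B1: {s,z} / {z}
  B2: {g,t,z} / ∅
  B3: {s,z} / ∅
  B4: {g} / ∅

Backward fixpoint:
  B0: in=∅ out={z}
  B1: in={z} out={z}
  B2: in=∅ out={z}
  B3: in=∅ out=∅
  B4: in={z} out={z}

Interference:
  g: {t,z}
  s: {z}
  t: {g,z}
  z: {g,s,t}

Colouring:
  clique {g,t,z} ⇒ need ≥ 3
  3-colouring: r0={z}  r1={g,s}  r2={t}
  χ = 3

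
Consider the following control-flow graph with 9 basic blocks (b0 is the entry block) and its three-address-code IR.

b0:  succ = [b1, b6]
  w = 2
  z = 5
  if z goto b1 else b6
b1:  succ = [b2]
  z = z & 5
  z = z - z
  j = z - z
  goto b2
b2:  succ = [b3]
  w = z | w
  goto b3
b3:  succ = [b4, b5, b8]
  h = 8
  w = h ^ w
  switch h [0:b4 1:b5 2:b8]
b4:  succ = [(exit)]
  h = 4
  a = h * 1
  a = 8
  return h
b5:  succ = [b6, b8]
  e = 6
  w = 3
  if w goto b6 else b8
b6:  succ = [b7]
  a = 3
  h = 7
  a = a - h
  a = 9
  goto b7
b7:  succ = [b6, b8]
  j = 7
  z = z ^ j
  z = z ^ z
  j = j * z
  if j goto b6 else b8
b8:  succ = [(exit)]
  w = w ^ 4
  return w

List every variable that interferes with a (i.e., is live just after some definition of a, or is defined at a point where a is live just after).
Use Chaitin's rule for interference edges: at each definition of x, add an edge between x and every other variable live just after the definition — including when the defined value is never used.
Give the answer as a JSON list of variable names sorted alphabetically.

Answer: ["h", "w", "z"]

Working:
Block summaries:
  b0 def {w,z} use ∅
  b1 def {j,z} use {z}
  b2 def {w} use {w,z}
  b3 def {h,w} use {w}
  b4 def {a,h} use ∅
  b5 def {e,w} use ∅
  b6 def {a,h} use ∅
  b7 def {j,z} use {z}
  b8 def {w} use {w}

Live sets:
  b0: in=∅ out={w,z}
  b1: in={w,z} out={w,z}
  b2: in={w,z} out={w,z}
  b3: in={w,z} out={w,z}
  b4: in=∅ out=∅
  b5: in={z} out={w,z}
  b6: in={w,z} out={w,z}
  b7: in={w,z} out={w,z}
  b8: in={w} out=∅

Interfere edges:
  a — {h,w,z}
  e — {z}
  h — {a,w,z}
  j — {w,z}
  w — {a,h,j,z}
  z — {a,e,h,j,w}

N(a) = ["h", "w", "z"]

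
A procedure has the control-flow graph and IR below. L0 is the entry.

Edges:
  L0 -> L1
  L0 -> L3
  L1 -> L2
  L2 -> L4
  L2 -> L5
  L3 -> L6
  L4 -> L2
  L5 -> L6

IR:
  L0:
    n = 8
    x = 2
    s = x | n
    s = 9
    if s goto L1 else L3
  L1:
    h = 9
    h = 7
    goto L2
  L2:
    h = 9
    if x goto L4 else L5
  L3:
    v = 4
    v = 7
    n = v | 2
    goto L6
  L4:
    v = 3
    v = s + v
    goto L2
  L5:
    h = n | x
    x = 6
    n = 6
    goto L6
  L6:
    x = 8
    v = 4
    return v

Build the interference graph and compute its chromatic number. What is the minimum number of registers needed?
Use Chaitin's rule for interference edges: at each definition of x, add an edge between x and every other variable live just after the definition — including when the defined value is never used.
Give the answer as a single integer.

Answer: 4

Analysis:
Block summaries:
  L0 def {n,s,x} use ∅
  L1 def {h} use ∅
  L2 def {h} use {x}
  L3 def {n,v} use ∅
  L4 def {v} use {s}
  L5 def {h,n,x} use {n,x}
  L6 def {v,x} use ∅

Liveness:
  live L0: ∅→{n,s,x}
  live L1: {n,s,x}→{n,s,x}
  live L2: {n,s,x}→{n,s,x}
  live L3: ∅→∅
  live L4: {n,s,x}→{n,s,x}
  live L5: {n,x}→∅
  live L6: ∅→∅

Interference:
  h↔{n,s,x}
  n↔{h,s,v,x}
  s↔{h,n,v,x}
  v↔{n,s,x}
  x↔{h,n,s,v}

Colouring:
  lower bound: {h,n,s,x} mutually conflict ⇒ χ ≥ 4
  assign h→c3 n→c0 s→c1 v→c3 x→c2 — no edge inside a register ⇒ χ ≤ 4
  χ = 4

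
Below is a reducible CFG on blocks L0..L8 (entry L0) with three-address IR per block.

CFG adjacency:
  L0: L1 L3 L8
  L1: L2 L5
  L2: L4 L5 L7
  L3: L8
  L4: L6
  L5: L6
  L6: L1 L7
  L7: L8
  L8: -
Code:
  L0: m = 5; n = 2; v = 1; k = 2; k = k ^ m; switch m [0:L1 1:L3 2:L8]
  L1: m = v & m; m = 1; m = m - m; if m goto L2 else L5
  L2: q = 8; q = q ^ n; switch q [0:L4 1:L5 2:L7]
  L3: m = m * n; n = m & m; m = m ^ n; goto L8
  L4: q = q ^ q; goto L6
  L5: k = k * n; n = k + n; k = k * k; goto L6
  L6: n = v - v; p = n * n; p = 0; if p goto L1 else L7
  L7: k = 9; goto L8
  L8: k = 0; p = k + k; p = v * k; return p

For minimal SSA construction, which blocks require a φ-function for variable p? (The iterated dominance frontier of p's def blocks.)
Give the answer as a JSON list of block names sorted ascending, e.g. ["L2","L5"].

Answer: ["L1", "L7", "L8"]

Derivation:
idom tree: L1←L0 L2←L1 L3←L0 L4←L2 L5←L1 L6←L1 L7←L1 L8←L0
Dom∩ at merges:
  L1: preds {L0,L6}: {L0} ∩ {L0,L1,L6} = {L0}; idom=L0
  L5: preds {L1,L2}: {L0,L1} ∩ {L0,L1,L2} = {L0,L1}; idom=L1
  L6: preds {L4,L5}: {L0,L1,L2,L4} ∩ {L0,L1,L5} = {L0,L1}; idom=L1
  L7: preds {L2,L6}: {L0,L1,L2} ∩ {L0,L1,L6} = {L0,L1}; idom=L1
  L8: preds {L0,L3,L7}: {L0} ∩ {L0,L3} ∩ {L0,L1,L7} = {L0}; idom=L0

Frontier:
  L1←L0: walk · to L0
  L1←L6: walk L6→L1 to L0
  L5←L1: walk · to L1
  L5←L2: walk L2 to L1
  L6←L4: walk L4→L2 to L1
  L6←L5: walk L5 to L1
  L7←L2: walk L2 to L1
  L7←L6: walk L6 to L1
  L8←L0: walk · to L0
  L8←L3: walk L3 to L0
  L8←L7: walk L7→L1 to L0
  L0: DF=∅
  L1: DF={L1,L8}
  L2: DF={L5,L6,L7}
  L3: DF={L8}
  L4: DF={L6}
  L5: DF={L6}
  L6: DF={L1,L7}
  L7: DF={L8}
  L8: DF=∅

φ for p: defs {L6,L8}
  DF⁺ = {L1,L7,L8}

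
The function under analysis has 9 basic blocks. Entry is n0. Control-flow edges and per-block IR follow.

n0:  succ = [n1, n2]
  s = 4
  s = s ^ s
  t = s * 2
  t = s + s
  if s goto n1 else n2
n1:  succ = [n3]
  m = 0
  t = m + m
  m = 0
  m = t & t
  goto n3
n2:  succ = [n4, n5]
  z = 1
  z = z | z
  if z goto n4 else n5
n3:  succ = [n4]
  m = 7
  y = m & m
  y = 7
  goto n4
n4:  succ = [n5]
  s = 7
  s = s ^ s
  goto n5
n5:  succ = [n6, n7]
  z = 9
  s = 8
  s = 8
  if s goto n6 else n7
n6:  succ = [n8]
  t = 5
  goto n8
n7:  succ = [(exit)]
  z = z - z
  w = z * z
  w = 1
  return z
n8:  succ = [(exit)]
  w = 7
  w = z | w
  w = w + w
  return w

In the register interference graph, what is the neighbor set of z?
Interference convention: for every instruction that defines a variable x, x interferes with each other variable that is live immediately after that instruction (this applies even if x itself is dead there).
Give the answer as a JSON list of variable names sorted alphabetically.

Per-block:
  n0: {s,t} / ∅
  n1: {m,t} / ∅
  n2: {z} / ∅
  n3: {m,y} / ∅
  n4: {s} / ∅
  n5: {s,z} / ∅
  n6: {t} / ∅
  n7: {w,z} / {z}
  n8: {w} / {z}

Liveness:
  n0 li=∅ lo=∅
  n1 li=∅ lo=∅
  n2 li=∅ lo=∅
  n3 li=∅ lo=∅
  n4 li=∅ lo=∅
  n5 li=∅ lo={z}
  n6 li={z} lo={z}
  n7 li={z} lo=∅
  n8 li={z} lo=∅

Interference:
  m — {t}
  s — {t,z}
  t — {m,s,z}
  w — {z}
  y — ∅
  z — {s,t,w}

N(z) = ["s", "t", "w"]

Answer: ["s", "t", "w"]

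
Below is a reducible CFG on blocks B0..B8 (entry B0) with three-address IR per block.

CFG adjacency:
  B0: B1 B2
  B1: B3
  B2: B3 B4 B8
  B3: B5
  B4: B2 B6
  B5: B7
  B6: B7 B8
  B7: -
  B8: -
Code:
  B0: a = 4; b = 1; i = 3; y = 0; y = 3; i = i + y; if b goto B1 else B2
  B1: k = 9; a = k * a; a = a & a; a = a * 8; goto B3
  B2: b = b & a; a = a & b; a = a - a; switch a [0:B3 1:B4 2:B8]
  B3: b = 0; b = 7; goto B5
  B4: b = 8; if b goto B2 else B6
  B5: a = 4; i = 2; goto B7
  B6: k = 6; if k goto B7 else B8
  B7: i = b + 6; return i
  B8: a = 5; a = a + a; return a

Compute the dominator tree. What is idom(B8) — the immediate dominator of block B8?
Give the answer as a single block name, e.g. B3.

idom tree: B1←B0 B2←B0 B3←B0 B4←B2 B5←B3 B6←B4 B7←B0 B8←B2
Join-block Dom:
  B2: preds {B0,B4}: {B0} ∩ {B0,B2,B4} = {B0}; idom=B0
  B3: preds {B1,B2}: {B0,B1} ∩ {B0,B2} = {B0}; idom=B0
  B7: preds {B5,B6}: {B0,B3,B5} ∩ {B0,B2,B4,B6} = {B0}; idom=B0
  B8: preds {B2,B6}: {B0,B2} ∩ {B0,B2,B4,B6} = {B0,B2}; idom=B2

idom(B8) = B2

Answer: B2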